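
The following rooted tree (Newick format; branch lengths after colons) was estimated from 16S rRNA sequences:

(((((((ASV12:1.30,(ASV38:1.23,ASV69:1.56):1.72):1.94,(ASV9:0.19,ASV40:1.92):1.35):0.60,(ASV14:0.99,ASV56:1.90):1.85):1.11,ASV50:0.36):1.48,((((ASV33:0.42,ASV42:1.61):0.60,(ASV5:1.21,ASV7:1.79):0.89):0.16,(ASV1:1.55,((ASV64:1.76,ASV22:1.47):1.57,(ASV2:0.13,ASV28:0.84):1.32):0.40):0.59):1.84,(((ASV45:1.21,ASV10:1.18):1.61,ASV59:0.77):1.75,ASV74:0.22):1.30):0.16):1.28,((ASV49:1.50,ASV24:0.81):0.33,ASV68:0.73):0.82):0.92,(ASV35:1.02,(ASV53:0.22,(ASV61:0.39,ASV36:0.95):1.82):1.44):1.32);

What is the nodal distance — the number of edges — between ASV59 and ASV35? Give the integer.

8

The MRCA of ASV59 and ASV35 is the root of the tree.
From ASV59 up to that node: 6 branches. From ASV35 up to the same node: 2 branches. Total: 6 + 2 = 8.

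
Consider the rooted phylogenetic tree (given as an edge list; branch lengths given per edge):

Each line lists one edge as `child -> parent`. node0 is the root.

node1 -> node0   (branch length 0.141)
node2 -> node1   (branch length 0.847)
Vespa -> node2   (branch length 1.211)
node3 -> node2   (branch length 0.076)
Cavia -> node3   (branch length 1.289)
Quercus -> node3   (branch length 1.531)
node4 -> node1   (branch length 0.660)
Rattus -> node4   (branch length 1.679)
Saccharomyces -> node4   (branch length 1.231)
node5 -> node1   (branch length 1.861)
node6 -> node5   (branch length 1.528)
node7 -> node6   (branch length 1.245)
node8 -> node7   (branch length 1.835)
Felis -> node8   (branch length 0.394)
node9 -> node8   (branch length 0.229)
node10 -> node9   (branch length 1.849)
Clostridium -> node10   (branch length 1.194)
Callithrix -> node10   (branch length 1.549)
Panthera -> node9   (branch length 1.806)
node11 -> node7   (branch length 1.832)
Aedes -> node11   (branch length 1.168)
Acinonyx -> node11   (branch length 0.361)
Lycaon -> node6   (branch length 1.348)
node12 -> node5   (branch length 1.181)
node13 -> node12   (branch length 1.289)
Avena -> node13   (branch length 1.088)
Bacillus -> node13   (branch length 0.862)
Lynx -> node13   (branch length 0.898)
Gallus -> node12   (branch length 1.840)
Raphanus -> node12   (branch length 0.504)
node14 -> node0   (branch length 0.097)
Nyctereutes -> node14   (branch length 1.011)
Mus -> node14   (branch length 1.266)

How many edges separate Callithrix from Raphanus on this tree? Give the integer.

The MRCA of Callithrix and Raphanus is the node subtending ((((Felis,((Clostridium,Callithrix),Panthera)),(Aedes,Acinonyx)),Lycaon),((Avena,Bacillus,Lynx),Gallus,Raphanus)).
From Callithrix up to that node: 6 branches. From Raphanus up to the same node: 2 branches. Total: 6 + 2 = 8.

8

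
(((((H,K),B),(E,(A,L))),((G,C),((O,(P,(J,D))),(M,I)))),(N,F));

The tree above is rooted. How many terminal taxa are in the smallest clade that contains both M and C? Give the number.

8

The MRCA of M and C is the node subtending ((G,C),((O,(P,(J,D))),(M,I))).
That clade contains 8 terminal taxa: C, D, G, I, J, M, O, P.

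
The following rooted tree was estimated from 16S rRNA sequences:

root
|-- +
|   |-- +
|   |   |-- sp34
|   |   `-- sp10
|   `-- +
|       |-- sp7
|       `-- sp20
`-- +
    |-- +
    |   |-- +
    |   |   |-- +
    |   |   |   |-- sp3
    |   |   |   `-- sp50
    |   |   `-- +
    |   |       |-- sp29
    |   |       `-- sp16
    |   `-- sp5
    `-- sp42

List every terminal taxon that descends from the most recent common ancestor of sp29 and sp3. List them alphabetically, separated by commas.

Tracing sp29: it sits inside (sp29,sp16).
Tracing sp3: it sits inside (sp3,sp50).
The smallest clade enclosing both is ((sp3,sp50),(sp29,sp16)); the answer is its 4 terminal taxa in alphabetical order.

sp16, sp29, sp3, sp50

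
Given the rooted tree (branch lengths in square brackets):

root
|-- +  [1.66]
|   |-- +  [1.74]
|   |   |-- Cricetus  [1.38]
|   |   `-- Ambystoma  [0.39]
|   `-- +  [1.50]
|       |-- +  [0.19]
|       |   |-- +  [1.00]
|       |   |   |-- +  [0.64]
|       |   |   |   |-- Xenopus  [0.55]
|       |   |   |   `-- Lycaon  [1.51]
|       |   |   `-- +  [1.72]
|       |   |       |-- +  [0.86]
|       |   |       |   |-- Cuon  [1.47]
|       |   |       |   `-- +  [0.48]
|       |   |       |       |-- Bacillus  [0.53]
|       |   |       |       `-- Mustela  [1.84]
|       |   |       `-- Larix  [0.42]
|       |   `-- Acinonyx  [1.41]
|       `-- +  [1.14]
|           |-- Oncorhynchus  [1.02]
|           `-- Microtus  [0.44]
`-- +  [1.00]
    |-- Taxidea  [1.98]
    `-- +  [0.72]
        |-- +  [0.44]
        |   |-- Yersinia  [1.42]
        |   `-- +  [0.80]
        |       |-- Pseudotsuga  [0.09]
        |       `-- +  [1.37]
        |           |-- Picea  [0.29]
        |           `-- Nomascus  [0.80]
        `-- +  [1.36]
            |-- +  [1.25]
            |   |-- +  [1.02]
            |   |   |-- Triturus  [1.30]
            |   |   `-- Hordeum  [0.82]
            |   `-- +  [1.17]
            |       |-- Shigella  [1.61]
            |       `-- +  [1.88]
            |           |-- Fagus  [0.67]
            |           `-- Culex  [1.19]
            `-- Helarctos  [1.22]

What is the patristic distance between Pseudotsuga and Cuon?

The path runs Pseudotsuga → … → MRCA → … → Cuon; the MRCA is the root of the tree.
Branch lengths along that path: 0.09 + 0.80 + 0.44 + 0.72 + 1.00 + 1.66 + 1.50 + 0.19 + 1.00 + 1.72 + 0.86 + 1.47 = 11.45.

11.45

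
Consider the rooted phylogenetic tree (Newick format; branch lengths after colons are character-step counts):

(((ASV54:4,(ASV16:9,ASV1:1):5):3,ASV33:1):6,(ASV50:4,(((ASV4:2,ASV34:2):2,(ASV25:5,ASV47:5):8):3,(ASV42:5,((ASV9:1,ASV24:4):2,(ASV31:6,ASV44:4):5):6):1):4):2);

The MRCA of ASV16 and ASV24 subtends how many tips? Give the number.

14

The MRCA of ASV16 and ASV24 is the root, so the clade is the entire tree.
That clade contains 14 terminal taxa: ASV1, ASV16, ASV24, ASV25, ASV31, ASV33, ASV34, ASV4, ASV42, ASV44, ASV47, ASV50, ASV54, ASV9.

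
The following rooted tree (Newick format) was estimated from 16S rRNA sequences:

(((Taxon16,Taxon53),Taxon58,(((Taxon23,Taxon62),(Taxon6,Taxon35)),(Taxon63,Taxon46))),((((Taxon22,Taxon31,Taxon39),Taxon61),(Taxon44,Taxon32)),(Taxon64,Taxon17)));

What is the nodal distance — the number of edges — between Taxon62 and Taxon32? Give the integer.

9

The MRCA of Taxon62 and Taxon32 is the root of the tree.
From Taxon62 up to that node: 5 branches. From Taxon32 up to the same node: 4 branches. Total: 5 + 4 = 9.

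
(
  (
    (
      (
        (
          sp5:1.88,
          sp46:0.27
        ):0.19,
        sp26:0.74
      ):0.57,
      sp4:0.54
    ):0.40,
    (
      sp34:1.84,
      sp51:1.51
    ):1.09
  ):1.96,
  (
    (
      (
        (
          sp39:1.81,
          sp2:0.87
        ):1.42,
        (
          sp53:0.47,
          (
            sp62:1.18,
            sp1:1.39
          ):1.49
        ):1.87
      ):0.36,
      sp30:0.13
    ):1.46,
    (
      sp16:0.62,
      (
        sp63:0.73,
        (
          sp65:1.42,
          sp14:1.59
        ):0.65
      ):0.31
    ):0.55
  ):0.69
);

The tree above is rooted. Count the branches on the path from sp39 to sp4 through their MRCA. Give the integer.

8

The MRCA of sp39 and sp4 is the root of the tree.
From sp39 up to that node: 5 branches. From sp4 up to the same node: 3 branches. Total: 5 + 3 = 8.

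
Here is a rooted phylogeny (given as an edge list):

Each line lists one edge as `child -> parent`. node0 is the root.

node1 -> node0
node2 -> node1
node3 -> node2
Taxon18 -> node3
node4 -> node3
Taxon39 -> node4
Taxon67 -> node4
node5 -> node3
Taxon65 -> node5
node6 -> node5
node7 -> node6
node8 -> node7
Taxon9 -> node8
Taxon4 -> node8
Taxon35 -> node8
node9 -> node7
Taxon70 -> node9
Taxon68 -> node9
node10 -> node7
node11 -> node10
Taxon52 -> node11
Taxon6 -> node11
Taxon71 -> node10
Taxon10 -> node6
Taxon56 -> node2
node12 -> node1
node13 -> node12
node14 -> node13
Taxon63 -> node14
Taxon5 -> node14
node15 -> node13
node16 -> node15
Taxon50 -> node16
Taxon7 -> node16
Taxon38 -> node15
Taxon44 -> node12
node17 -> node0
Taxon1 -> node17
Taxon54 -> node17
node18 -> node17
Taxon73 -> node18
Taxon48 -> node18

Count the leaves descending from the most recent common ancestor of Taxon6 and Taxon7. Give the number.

20

The MRCA of Taxon6 and Taxon7 is the node subtending (((Taxon18,(Taxon39,Taxon67),(Taxon65,(((Taxon9,Taxon4,Taxon35),(Taxon70,Taxon68),((Taxon52,Taxon6),Taxon71)),Taxon10))),Taxon56),(((Taxon63,Taxon5),((Taxon50,Taxon7),Taxon38)),Taxon44)).
That clade contains 20 terminal taxa: Taxon10, Taxon18, Taxon35, Taxon38, Taxon39, Taxon4, Taxon44, Taxon5, Taxon50, Taxon52, Taxon56, Taxon6, Taxon63, Taxon65, Taxon67, Taxon68, Taxon7, Taxon70, Taxon71, Taxon9.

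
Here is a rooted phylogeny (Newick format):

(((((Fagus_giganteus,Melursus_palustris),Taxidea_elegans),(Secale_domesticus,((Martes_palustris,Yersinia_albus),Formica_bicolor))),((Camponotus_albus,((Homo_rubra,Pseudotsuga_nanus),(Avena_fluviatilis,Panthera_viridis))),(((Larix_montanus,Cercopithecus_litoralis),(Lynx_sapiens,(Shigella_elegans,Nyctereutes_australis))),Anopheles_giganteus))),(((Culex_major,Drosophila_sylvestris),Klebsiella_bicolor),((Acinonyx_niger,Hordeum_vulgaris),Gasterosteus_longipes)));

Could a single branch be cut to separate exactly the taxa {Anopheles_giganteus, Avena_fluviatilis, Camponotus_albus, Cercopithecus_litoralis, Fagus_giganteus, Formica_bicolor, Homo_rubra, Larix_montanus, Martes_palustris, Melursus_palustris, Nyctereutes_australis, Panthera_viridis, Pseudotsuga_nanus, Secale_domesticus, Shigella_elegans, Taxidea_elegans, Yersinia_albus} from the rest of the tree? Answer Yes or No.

The MRCA of the listed taxa subtends ((((Fagus_giganteus,Melursus_palustris),Taxidea_elegans),(Secale_domesticus,((Martes_palustris,Yersinia_albus),Formica_bicolor))),((Camponotus_albus,((Homo_rubra,Pseudotsuga_nanus),(Avena_fluviatilis,Panthera_viridis))),(((Larix_montanus,Cercopithecus_litoralis),(Lynx_sapiens,(Shigella_elegans,Nyctereutes_australis))),Anopheles_giganteus))).
That clade also contains Lynx_sapiens, which is not in the proposed group, so the group is not monophyletic.

No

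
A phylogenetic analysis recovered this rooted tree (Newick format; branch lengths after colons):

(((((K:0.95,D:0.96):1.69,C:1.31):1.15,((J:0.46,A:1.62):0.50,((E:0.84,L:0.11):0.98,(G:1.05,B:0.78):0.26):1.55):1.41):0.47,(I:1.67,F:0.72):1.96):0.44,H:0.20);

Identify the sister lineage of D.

D attaches to the tree at the node subtending (K,D).
The other lineage descending from that same node — the sister group — is the single tip K.

K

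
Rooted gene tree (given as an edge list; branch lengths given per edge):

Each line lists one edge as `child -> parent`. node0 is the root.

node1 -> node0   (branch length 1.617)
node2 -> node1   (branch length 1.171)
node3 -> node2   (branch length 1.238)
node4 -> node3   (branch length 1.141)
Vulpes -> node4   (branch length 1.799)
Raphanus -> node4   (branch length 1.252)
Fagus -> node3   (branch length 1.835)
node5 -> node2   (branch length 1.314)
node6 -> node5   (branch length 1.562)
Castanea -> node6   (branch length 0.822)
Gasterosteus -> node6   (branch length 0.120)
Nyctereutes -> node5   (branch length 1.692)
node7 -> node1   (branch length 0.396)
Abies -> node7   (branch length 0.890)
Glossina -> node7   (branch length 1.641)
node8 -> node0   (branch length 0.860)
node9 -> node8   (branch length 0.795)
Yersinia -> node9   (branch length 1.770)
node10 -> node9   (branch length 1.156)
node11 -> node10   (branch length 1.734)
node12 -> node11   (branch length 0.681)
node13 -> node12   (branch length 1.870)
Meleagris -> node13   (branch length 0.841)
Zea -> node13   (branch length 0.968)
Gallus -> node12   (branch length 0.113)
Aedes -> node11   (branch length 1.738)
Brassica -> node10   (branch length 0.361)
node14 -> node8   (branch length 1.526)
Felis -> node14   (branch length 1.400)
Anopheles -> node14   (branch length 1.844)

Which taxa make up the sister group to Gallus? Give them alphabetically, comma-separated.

Gallus attaches to the tree at the node subtending ((Meleagris,Zea),Gallus).
The other lineage descending from that same node — the sister group — is (Meleagris,Zea); its 2 tips in alphabetical order are the answer.

Meleagris, Zea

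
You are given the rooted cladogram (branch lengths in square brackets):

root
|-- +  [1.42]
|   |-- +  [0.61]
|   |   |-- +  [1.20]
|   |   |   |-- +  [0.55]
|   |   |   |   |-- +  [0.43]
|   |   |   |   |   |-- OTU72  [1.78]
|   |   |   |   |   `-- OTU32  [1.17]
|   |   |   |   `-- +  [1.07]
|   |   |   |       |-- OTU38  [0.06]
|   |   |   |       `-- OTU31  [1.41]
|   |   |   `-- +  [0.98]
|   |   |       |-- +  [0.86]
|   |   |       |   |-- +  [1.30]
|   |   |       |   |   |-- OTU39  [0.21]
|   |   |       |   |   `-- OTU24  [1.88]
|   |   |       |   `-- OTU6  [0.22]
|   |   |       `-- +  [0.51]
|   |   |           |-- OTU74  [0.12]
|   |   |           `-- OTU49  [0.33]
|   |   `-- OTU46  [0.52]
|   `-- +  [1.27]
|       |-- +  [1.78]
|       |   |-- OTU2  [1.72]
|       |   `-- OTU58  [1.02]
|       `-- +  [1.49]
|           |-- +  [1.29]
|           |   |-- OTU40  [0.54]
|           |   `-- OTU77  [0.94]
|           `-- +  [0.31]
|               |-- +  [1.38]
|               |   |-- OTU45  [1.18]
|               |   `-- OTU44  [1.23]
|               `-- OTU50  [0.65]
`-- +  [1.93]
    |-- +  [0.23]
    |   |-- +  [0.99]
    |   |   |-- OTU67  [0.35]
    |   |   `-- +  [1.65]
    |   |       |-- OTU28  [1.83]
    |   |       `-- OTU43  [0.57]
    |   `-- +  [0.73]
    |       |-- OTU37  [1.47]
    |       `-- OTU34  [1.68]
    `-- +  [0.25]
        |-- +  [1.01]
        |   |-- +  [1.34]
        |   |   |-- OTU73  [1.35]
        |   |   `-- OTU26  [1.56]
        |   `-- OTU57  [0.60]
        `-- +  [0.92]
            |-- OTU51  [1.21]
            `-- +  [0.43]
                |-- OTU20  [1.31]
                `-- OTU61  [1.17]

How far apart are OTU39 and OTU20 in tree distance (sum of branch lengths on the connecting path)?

The path runs OTU39 → … → MRCA → … → OTU20; the MRCA is the root of the tree.
Branch lengths along that path: 0.21 + 1.30 + 0.86 + 0.98 + 1.20 + 0.61 + 1.42 + 1.93 + 0.25 + 0.92 + 0.43 + 1.31 = 11.42.

11.42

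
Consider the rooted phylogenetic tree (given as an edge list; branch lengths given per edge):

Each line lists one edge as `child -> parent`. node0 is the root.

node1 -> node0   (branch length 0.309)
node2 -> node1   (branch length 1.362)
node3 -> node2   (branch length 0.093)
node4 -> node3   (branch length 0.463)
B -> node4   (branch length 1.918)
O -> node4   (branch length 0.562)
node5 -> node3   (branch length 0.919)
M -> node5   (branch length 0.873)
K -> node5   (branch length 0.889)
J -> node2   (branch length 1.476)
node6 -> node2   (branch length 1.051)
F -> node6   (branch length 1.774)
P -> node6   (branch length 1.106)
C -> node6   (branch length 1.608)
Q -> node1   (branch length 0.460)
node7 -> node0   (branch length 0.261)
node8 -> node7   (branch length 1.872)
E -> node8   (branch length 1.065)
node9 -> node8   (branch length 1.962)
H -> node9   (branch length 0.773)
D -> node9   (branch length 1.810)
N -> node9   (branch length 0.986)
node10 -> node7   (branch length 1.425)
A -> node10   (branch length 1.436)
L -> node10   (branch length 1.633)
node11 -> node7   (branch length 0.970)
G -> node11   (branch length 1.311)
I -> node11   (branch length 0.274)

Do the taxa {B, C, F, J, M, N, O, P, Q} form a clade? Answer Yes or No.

No

The MRCA of the listed taxa is the root, so the smallest clade containing them is the whole tree.
That clade also contains A, D, E, G, H, I, K, L, which are not in the proposed group, so the group is not monophyletic.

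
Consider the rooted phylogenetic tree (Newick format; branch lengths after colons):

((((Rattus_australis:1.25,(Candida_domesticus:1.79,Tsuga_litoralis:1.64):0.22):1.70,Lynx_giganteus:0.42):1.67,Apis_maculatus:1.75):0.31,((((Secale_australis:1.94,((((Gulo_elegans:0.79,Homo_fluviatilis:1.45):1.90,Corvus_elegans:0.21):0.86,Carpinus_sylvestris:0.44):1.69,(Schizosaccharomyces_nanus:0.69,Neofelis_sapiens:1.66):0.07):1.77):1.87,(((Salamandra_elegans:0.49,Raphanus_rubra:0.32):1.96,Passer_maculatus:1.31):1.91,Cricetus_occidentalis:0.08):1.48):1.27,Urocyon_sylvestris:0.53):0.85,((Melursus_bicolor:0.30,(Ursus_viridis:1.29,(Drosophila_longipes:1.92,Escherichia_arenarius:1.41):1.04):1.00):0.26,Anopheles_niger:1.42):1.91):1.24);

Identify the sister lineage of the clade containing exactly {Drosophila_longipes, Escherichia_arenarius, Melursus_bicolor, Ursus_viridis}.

The clade containing exactly {Drosophila_longipes, Escherichia_arenarius, Melursus_bicolor, Ursus_viridis} attaches to the tree at the node subtending ((Melursus_bicolor,(Ursus_viridis,(Drosophila_longipes,Escherichia_arenarius))),Anopheles_niger).
The other lineage descending from that same node — the sister group — is the single tip Anopheles_niger.

Anopheles_niger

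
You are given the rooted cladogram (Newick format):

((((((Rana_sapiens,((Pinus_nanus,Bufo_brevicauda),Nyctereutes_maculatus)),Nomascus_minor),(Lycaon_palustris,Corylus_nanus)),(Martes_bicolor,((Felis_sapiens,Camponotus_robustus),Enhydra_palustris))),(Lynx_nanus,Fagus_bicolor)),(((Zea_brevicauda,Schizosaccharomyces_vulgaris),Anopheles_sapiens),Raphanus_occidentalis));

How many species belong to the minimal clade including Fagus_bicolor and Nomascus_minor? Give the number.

The MRCA of Fagus_bicolor and Nomascus_minor is the node subtending (((((Rana_sapiens,((Pinus_nanus,Bufo_brevicauda),Nyctereutes_maculatus)),Nomascus_minor),(Lycaon_palustris,Corylus_nanus)),(Martes_bicolor,((Felis_sapiens,Camponotus_robustus),Enhydra_palustris))),(Lynx_nanus,Fagus_bicolor)).
That clade contains 13 terminal taxa: Bufo_brevicauda, Camponotus_robustus, Corylus_nanus, Enhydra_palustris, Fagus_bicolor, Felis_sapiens, Lycaon_palustris, Lynx_nanus, Martes_bicolor, Nomascus_minor, Nyctereutes_maculatus, Pinus_nanus, Rana_sapiens.

13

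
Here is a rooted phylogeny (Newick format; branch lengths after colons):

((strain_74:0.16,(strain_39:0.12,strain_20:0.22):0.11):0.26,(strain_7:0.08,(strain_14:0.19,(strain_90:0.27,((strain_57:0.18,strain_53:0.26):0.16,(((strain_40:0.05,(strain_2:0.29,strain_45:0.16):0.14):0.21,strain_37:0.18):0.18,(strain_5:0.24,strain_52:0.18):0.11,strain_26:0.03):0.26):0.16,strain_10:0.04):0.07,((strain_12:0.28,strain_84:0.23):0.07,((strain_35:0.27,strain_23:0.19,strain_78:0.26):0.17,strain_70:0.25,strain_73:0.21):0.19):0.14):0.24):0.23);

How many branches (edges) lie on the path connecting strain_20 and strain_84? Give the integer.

8

The MRCA of strain_20 and strain_84 is the root of the tree.
From strain_20 up to that node: 3 branches. From strain_84 up to the same node: 5 branches. Total: 3 + 5 = 8.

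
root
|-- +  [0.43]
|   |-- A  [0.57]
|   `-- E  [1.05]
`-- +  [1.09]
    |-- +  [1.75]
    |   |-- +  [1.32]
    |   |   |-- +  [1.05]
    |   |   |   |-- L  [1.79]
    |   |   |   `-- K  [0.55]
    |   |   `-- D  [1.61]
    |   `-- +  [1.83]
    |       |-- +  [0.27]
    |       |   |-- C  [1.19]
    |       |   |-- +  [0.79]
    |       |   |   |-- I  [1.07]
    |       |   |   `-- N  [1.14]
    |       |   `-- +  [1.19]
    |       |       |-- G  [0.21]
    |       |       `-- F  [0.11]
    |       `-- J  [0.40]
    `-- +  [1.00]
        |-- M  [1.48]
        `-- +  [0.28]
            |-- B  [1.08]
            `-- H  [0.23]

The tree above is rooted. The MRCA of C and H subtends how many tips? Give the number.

The MRCA of C and H is the node subtending ((((L,K),D),((C,(I,N),(G,F)),J)),(M,(B,H))).
That clade contains 12 terminal taxa: B, C, D, F, G, H, I, J, K, L, M, N.

12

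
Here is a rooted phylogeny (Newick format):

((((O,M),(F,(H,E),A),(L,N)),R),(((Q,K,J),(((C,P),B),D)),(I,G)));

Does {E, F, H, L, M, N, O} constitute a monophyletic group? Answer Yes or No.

No

The MRCA of the listed taxa subtends ((O,M),(F,(H,E),A),(L,N)).
That clade also contains A, which is not in the proposed group, so the group is not monophyletic.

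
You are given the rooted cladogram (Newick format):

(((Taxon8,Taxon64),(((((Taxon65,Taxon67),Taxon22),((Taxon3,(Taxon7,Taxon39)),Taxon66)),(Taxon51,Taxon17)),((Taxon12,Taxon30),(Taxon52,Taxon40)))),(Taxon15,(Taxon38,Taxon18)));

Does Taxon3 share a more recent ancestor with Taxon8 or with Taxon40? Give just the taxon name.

Taxon40

The MRCA of Taxon3 and Taxon40 subtends (((((Taxon65,Taxon67),Taxon22),((Taxon3,(Taxon7,Taxon39)),Taxon66)),(Taxon51,Taxon17)),((Taxon12,Taxon30),(Taxon52,Taxon40))) (13 taxa).
The MRCA of Taxon3 and Taxon8 subtends ((Taxon8,Taxon64),(((((Taxon65,Taxon67),Taxon22),((Taxon3,(Taxon7,Taxon39)),Taxon66)),(Taxon51,Taxon17)),((Taxon12,Taxon30),(Taxon52,Taxon40)))) (15 taxa).
The first is nested inside the second, so Taxon3 shares a more recent common ancestor with Taxon40.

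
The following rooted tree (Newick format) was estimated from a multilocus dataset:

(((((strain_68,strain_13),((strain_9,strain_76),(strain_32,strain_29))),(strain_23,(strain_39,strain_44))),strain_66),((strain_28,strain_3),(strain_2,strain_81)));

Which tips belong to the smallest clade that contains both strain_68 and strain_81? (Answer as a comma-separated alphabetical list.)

strain_13, strain_2, strain_23, strain_28, strain_29, strain_3, strain_32, strain_39, strain_44, strain_66, strain_68, strain_76, strain_81, strain_9

Tracing strain_68: it sits inside (strain_68,strain_13).
Tracing strain_81: it sits inside (strain_2,strain_81).
The smallest clade enclosing both is the whole tree (their MRCA is the root), so the answer is all 14 tips in alphabetical order.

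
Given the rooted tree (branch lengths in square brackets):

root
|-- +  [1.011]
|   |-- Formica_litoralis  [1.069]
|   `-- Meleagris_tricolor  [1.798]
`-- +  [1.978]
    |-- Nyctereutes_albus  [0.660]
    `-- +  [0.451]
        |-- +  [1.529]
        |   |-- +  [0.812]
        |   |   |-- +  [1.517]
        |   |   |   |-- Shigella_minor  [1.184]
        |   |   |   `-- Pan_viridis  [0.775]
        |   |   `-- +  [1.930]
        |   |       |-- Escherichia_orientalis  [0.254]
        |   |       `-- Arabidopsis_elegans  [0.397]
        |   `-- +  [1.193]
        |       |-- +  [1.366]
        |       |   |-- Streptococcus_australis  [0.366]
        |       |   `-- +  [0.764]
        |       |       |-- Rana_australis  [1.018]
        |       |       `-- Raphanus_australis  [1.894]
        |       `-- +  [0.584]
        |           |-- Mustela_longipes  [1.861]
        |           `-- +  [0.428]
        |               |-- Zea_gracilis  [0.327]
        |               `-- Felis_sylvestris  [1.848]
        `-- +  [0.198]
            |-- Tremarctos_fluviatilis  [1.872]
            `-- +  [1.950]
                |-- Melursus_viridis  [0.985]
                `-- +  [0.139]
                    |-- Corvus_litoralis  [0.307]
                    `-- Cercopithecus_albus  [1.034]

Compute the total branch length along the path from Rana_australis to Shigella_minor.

7.854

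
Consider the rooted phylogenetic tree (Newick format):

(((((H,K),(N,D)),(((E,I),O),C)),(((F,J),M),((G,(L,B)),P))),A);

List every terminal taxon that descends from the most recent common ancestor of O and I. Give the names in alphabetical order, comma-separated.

E, I, O

Tracing O: it sits inside ((E,I),O).
Tracing I: it sits inside (E,I).
The smallest clade enclosing both is ((E,I),O); the answer is its 3 terminal taxa in alphabetical order.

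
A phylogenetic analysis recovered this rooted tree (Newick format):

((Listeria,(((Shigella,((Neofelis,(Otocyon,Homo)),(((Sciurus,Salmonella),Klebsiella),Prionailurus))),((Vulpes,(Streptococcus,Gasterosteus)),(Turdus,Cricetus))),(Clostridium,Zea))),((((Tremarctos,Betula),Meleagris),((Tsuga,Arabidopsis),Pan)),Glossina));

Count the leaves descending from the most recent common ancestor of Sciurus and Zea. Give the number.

15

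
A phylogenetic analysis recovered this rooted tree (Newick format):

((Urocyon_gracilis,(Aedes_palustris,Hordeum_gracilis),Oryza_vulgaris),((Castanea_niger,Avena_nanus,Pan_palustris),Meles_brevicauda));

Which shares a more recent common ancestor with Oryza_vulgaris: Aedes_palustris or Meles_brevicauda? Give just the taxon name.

The MRCA of Oryza_vulgaris and Aedes_palustris subtends (Urocyon_gracilis,(Aedes_palustris,Hordeum_gracilis),Oryza_vulgaris) (4 taxa).
The MRCA of Oryza_vulgaris and Meles_brevicauda is the root, subtending the entire tree (8 taxa).
The first is nested inside the second, so Oryza_vulgaris shares a more recent common ancestor with Aedes_palustris.

Aedes_palustris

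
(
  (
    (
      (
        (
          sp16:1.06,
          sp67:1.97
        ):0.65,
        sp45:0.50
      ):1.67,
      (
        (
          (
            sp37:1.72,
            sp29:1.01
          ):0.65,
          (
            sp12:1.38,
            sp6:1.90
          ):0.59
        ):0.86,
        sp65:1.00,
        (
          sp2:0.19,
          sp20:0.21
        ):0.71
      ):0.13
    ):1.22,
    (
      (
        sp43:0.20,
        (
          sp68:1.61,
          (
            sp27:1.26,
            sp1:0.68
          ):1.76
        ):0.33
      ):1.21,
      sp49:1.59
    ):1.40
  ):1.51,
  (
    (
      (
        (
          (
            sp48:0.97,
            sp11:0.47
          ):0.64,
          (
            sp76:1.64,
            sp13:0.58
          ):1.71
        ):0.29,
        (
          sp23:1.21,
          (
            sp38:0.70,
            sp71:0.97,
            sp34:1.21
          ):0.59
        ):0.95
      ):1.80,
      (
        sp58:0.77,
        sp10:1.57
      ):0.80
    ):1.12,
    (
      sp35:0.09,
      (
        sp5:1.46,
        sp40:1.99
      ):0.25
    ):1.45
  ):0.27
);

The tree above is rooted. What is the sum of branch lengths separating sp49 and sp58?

The path runs sp49 → … → MRCA → … → sp58; the MRCA is the root of the tree.
Branch lengths along that path: 1.59 + 1.40 + 1.51 + 0.27 + 1.12 + 0.80 + 0.77 = 7.46.

7.46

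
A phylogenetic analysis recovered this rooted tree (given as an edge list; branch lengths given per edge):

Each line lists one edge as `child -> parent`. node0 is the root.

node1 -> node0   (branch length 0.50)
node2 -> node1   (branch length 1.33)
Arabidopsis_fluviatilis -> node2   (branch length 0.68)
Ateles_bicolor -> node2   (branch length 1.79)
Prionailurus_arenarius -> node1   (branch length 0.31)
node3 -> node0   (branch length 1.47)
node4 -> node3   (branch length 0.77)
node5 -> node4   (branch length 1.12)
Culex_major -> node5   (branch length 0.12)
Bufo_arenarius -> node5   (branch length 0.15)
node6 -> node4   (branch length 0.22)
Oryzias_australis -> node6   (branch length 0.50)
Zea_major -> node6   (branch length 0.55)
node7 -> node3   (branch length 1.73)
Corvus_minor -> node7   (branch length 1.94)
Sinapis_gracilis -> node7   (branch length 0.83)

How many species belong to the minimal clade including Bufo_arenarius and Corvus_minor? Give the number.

6

The MRCA of Bufo_arenarius and Corvus_minor is the node subtending (((Culex_major,Bufo_arenarius),(Oryzias_australis,Zea_major)),(Corvus_minor,Sinapis_gracilis)).
That clade contains 6 terminal taxa: Bufo_arenarius, Corvus_minor, Culex_major, Oryzias_australis, Sinapis_gracilis, Zea_major.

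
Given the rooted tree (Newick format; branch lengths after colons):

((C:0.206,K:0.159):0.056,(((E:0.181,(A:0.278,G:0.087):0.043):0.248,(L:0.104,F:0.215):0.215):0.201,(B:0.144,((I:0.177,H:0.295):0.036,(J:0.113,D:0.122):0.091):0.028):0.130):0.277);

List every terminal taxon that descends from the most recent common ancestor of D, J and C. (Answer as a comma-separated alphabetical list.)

Tracing D: it sits inside (J,D).
Tracing J: it sits inside (J,D).
Tracing C: it sits inside (C,K).
The smallest clade enclosing all 3 is the whole tree (their MRCA is the root), so the answer is all 12 tips in alphabetical order.

A, B, C, D, E, F, G, H, I, J, K, L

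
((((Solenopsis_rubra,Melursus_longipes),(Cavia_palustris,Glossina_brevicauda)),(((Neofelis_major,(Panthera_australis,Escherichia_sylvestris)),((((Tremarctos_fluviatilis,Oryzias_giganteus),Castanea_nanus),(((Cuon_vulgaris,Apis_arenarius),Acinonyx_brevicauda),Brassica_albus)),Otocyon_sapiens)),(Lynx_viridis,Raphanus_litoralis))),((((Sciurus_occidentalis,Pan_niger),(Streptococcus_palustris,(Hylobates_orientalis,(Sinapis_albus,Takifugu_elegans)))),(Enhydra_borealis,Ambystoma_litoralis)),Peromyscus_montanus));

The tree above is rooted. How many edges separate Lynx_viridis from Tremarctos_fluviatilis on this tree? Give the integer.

8

The MRCA of Lynx_viridis and Tremarctos_fluviatilis is the node subtending (((Neofelis_major,(Panthera_australis,Escherichia_sylvestris)),((((Tremarctos_fluviatilis,Oryzias_giganteus),Castanea_nanus),(((Cuon_vulgaris,Apis_arenarius),Acinonyx_brevicauda),Brassica_albus)),Otocyon_sapiens)),(Lynx_viridis,Raphanus_litoralis)).
From Lynx_viridis up to that node: 2 branches. From Tremarctos_fluviatilis up to the same node: 6 branches. Total: 2 + 6 = 8.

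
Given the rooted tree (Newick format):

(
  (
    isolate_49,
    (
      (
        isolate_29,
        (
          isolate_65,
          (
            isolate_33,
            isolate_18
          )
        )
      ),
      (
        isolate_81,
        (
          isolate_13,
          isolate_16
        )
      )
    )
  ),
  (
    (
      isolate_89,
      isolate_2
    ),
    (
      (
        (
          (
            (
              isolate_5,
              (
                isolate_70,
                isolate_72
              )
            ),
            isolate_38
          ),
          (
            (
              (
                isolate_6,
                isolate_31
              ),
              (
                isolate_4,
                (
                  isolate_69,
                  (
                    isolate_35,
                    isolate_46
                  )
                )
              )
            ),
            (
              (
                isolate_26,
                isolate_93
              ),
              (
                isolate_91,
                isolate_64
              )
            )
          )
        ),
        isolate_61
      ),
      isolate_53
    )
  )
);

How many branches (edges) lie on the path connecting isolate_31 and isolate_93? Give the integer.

The MRCA of isolate_31 and isolate_93 is the node subtending (((isolate_6,isolate_31),(isolate_4,(isolate_69,(isolate_35,isolate_46)))),((isolate_26,isolate_93),(isolate_91,isolate_64))).
From isolate_31 up to that node: 3 branches. From isolate_93 up to the same node: 3 branches. Total: 3 + 3 = 6.

6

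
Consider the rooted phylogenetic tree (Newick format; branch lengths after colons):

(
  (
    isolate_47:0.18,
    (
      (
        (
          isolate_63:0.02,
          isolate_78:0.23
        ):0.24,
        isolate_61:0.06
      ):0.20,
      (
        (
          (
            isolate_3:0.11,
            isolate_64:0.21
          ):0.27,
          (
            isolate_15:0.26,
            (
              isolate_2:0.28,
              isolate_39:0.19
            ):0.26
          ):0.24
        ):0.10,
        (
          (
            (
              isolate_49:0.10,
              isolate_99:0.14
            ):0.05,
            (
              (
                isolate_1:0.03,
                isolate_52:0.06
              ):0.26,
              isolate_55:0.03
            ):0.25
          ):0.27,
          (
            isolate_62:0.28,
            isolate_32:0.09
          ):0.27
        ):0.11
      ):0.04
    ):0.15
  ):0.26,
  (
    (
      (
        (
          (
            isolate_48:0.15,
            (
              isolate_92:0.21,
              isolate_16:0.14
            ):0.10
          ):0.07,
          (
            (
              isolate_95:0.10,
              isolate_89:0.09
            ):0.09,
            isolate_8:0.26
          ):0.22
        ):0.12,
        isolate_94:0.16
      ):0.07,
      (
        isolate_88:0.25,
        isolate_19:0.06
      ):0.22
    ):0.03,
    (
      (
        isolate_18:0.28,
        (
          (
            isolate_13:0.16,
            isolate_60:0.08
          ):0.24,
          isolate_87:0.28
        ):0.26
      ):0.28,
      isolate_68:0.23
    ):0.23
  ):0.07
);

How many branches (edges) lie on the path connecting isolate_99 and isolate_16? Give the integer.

14

The MRCA of isolate_99 and isolate_16 is the root of the tree.
From isolate_99 up to that node: 7 branches. From isolate_16 up to the same node: 7 branches. Total: 7 + 7 = 14.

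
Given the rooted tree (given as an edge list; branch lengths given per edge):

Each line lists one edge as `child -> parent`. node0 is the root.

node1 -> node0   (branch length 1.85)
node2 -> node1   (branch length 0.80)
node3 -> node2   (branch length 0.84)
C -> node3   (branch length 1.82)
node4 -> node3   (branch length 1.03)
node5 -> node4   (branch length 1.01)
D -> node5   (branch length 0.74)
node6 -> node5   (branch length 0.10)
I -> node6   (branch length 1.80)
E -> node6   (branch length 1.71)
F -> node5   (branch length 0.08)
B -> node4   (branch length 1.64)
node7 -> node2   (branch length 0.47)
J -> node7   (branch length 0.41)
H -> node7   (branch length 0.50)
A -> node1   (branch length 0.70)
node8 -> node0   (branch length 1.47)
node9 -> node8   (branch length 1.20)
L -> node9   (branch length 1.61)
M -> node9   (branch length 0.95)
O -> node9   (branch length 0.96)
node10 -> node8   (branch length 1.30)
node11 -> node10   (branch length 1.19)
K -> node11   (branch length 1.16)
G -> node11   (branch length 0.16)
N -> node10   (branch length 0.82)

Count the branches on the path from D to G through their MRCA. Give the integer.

10

The MRCA of D and G is the root of the tree.
From D up to that node: 6 branches. From G up to the same node: 4 branches. Total: 6 + 4 = 10.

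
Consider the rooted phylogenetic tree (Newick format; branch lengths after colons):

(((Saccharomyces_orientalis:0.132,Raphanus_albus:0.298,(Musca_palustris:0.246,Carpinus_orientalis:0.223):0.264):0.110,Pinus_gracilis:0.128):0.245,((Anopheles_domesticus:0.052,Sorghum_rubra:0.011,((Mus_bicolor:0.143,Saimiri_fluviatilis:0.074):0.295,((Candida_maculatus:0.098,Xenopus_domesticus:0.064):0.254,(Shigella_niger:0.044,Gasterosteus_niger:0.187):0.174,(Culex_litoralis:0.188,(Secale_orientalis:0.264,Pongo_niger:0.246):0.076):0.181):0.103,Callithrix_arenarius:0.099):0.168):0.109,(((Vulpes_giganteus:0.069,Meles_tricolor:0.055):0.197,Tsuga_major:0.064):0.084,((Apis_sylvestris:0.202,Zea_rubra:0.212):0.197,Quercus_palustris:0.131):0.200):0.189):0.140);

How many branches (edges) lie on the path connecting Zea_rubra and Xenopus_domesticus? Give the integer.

The MRCA of Zea_rubra and Xenopus_domesticus is the node subtending ((Anopheles_domesticus,Sorghum_rubra,((Mus_bicolor,Saimiri_fluviatilis),((Candida_maculatus,Xenopus_domesticus),(Shigella_niger,Gasterosteus_niger),(Culex_litoralis,(Secale_orientalis,Pongo_niger))),Callithrix_arenarius)),(((Vulpes_giganteus,Meles_tricolor),Tsuga_major),((Apis_sylvestris,Zea_rubra),Quercus_palustris))).
From Zea_rubra up to that node: 4 branches. From Xenopus_domesticus up to the same node: 5 branches. Total: 4 + 5 = 9.

9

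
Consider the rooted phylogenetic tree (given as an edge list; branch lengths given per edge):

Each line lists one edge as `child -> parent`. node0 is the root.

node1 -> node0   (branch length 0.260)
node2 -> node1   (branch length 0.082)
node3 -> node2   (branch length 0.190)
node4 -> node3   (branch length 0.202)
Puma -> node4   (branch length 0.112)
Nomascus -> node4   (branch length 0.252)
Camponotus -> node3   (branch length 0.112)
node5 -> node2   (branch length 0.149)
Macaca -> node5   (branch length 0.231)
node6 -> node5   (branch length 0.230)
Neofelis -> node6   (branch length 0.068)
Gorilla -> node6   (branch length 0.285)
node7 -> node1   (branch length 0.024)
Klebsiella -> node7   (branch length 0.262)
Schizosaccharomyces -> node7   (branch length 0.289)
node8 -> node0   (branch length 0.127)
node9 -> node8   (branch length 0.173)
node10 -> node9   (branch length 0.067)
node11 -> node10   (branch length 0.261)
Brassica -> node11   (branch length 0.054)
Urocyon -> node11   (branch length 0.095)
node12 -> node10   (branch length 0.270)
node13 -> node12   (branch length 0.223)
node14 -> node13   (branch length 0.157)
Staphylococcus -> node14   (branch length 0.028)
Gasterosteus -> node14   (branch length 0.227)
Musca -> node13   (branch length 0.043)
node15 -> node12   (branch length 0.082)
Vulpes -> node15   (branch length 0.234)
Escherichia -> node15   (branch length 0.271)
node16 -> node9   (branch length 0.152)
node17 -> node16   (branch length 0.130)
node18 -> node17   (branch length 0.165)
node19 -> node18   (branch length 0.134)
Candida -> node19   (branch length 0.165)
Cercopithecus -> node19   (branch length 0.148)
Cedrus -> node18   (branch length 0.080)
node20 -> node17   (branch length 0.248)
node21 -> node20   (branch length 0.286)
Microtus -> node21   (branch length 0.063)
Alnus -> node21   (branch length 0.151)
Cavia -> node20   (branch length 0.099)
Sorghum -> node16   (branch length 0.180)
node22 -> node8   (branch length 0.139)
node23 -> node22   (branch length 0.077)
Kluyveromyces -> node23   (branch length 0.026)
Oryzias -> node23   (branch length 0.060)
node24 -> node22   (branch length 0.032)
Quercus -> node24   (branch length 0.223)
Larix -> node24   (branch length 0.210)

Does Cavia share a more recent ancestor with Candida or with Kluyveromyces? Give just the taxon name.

Candida

The MRCA of Cavia and Candida subtends (((Candida,Cercopithecus),Cedrus),((Microtus,Alnus),Cavia)) (6 taxa).
The MRCA of Cavia and Kluyveromyces subtends ((((Brassica,Urocyon),(((Staphylococcus,Gasterosteus),Musca),(Vulpes,Escherichia))),((((Candida,Cercopithecus),Cedrus),((Microtus,Alnus),Cavia)),Sorghum)),((Kluyveromyces,Oryzias),(Quercus,Larix))) (18 taxa).
The first is nested inside the second, so Cavia shares a more recent common ancestor with Candida.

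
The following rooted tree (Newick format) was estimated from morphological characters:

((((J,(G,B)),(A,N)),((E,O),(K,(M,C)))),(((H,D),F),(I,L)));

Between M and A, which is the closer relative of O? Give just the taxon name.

The MRCA of O and M subtends ((E,O),(K,(M,C))) (5 taxa).
The MRCA of O and A subtends (((J,(G,B)),(A,N)),((E,O),(K,(M,C)))) (10 taxa).
The first is nested inside the second, so O shares a more recent common ancestor with M.

M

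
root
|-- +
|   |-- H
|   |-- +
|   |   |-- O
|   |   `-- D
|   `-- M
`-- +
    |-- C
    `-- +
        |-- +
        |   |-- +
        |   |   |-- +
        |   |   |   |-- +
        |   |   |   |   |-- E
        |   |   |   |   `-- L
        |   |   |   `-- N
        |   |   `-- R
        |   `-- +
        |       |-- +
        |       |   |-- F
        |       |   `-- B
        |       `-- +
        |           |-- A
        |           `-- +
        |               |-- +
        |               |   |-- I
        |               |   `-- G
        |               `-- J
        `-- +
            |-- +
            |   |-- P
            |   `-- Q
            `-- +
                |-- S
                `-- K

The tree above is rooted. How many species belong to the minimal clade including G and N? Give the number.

The MRCA of G and N is the node subtending ((((E,L),N),R),((F,B),(A,((I,G),J)))).
That clade contains 10 terminal taxa: A, B, E, F, G, I, J, L, N, R.

10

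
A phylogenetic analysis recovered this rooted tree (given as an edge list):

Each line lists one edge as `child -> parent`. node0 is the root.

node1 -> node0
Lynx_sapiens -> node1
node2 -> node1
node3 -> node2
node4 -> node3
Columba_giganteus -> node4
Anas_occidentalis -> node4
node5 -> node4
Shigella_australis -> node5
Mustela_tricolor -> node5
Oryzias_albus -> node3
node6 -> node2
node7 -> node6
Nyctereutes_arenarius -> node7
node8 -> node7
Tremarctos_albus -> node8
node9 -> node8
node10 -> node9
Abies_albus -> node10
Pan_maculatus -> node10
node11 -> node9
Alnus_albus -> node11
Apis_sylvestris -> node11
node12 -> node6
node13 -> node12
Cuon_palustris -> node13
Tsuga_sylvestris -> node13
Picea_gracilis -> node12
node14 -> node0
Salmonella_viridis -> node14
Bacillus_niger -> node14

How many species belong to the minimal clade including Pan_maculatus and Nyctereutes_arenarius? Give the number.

The MRCA of Pan_maculatus and Nyctereutes_arenarius is the node subtending (Nyctereutes_arenarius,(Tremarctos_albus,((Abies_albus,Pan_maculatus),(Alnus_albus,Apis_sylvestris)))).
That clade contains 6 terminal taxa: Abies_albus, Alnus_albus, Apis_sylvestris, Nyctereutes_arenarius, Pan_maculatus, Tremarctos_albus.

6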